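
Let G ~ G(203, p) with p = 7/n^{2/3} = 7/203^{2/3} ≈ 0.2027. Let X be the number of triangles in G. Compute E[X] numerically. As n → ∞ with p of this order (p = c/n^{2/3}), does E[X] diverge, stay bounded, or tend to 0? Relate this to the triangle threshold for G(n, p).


Number of potential triangles: C(203, 3) = 1373701.
Each occurs with probability p³ ≈ (0.2027)³ ≈ 8.323424e-03.
By linearity: E[X] = C(203, 3)·p³ ≈ 1373701 · 8.323424e-03 ≈ 11433.8966.
Since α = 2/3 < 1, p = c/n^{2/3} ≫ 1/n is above the triangle threshold p ~ 1/n. Asymptotically E[X] ~ (c³/6)·n^{3(1−α)} = (7³/6)·n^{1} → ∞; triangles are abundant w.h.p.

E[X] ≈ 11433.8966; in regime p = Θ(1/n^{2/3}) E[X] diverges (above the triangle threshold p ~ 1/n).


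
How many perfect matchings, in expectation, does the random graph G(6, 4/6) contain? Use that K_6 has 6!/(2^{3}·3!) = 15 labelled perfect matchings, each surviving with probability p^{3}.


K_6 has 6!/(2^{3}·3!) = 15 labelled perfect matchings.
For each such perfect matching H, let X_H = 1 if all 3 edges of H are present in G. Then P[X_H = 1] = p^{3} = (2/3)^{3} = 8/27.
By linearity of expectation: E[X] = Σ_H E[X_H] = 15 · p^{3} = 15 · 8/27 = 40/9.
Numerically: E[X] ≈ 4.44444.

E[X] = 15 · (2/3)^{3} = 40/9 ≈ 4.44444.


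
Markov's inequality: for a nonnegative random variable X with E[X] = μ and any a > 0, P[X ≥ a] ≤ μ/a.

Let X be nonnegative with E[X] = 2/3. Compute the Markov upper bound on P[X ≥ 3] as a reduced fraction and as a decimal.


μ = E[X] = 2/3, a = 3.
Markov: P[X ≥ 3] ≤ μ/a = (2/3)/3 = 2/9.
Numerically: ≈ 0.222.
(Since a = 3 > μ = 0.667, the bound 2/9 is < 1 and informative.)

P[X ≥ 3] ≤ 2/9 ≈ 0.222.


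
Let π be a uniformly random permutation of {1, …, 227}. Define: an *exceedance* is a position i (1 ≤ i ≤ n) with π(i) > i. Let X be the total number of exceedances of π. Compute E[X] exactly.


Write X = Σ_{i=1}^{227} X_i, where X_i = 1_{π(i) > i}.
For each fixed i, π(i) is uniform over {1, …, 227} (marginal of a uniform permutation), so P[π(i) > i] = (n − i)/n. Summing: Σ_{i=1}^{227} (n − i)/n = (0 + 1 + … + 226)/227 = 227(227 − 1)/(2·227) = (227 − 1)/2.
Hence E[X] = Σ_{i=1}^{227} (227 − i)/227 = 113 ≈ 113.00000.

E[X] = 113 = 113.00000.


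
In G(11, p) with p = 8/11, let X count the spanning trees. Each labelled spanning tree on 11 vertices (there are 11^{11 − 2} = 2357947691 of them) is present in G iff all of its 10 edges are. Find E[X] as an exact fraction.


K_11 has 11^{11 − 2} = 2357947691 labelled spanning trees.
For each such spanning tree H, let X_H = 1 if all 10 edges of H are present in G. Then P[X_H = 1] = p^{10} = (8/11)^{10} = 1073741824/25937424601.
By linearity of expectation: E[X] = Σ_H E[X_H] = 2357947691 · p^{10} = 2357947691 · 1073741824/25937424601 = 1073741824/11.
Numerically: E[X] ≈ 9.76e+07.

E[X] = 2357947691 · (8/11)^{10} = 1073741824/11 ≈ 9.76e+07.


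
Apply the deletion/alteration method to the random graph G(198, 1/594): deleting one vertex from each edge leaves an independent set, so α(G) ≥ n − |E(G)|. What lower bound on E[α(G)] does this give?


E[|E(G)|] = C(198, 2)·p = 19503 · (1/594) = 197/6.
E[α(G)] ≥ n − E[|E(G)|] = 198 − 197/6 = 991/6.
Numerically: ≈ 165.167.
(This is only a lower bound; the true E[α(G)] may be larger.)

E[α(G)] ≥ 991/6 ≈ 165.167.


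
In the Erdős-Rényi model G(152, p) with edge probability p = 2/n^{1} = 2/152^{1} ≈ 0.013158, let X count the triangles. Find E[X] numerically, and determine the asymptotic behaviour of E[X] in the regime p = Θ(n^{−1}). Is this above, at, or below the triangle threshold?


Number of potential triangles: C(152, 3) = 573800.
Each occurs with probability p³ ≈ (0.013158)³ ≈ 2.2780289e-06.
By linearity: E[X] = C(152, 3)·p³ ≈ 573800 · 2.2780289e-06 ≈ 1.30713.
Here α = 1, so p = 2/n is exactly at the triangle threshold p ~ 1/n. Asymptotically E[X] → c³/6 = 2³/6 = 4/3 ≈ 1.33333, a bounded constant. In this regime the triangle count is asymptotically Poisson(c³/6).

E[X] ≈ 1.30713; in regime p = Θ(1/n^{1}) E[X] stays bounded (at the triangle threshold p ~ 1/n).


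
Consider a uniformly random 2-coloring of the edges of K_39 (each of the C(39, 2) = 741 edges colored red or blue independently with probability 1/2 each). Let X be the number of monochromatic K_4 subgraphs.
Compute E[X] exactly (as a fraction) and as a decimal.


Let X = Σ_S X_S over the C(39, 4) = 82251 subsets S of size 4, where X_S = 1 if the K_4 on S is monochromatic.
For a fixed S, the K_4 on S has C(4, 2) = 6 edges. P[all 6 edges red] = (1/2)^6, and likewise for blue, so P[monochromatic] = 2·(1/2)^6 = 2^{1 − 6} = 1/32.
Summing: E[X] = C(39, 4) · 2^{1 − 6} = 82251 · 1/32 = 82251/32.
Numerically: E[X] ≈ 2570.3438.

E[X] = C(39,4)·2^(1−C(4,2)) = 82251/32 ≈ 2570.3438.


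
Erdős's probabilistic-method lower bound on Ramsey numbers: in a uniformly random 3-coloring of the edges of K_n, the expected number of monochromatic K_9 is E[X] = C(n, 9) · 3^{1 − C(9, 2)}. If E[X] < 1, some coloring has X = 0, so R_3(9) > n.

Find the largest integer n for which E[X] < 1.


We need C(n, 9) · 3^{1 − 36} < 1, i.e. C(n, 9) < 3^{36 − 1} = 50031545098999707.
Check values of n near the boundary:
  n = 297: C(297, 9) = 43842345008337645; 43842345008337645 < 50031545098999707? YES
  n = 298: C(298, 9) = 45207677551849890; 45207677551849890 < 50031545098999707? YES
  n = 299: C(299, 9) = 46610674441390059; 46610674441390059 < 50031545098999707? YES
  n = 300: C(300, 9) = 48052241692154700; 48052241692154700 < 50031545098999707? YES
  n = 301: C(301, 9) = 49533303936090975; 49533303936090975 < 50031545098999707? YES
  n = 302: C(302, 9) = 51054804739588650; 51054804739588650 < 50031545098999707? NO
  n = 303: C(303, 9) = 52617706925494425; 52617706925494425 < 50031545098999707? NO
  n = 304: C(304, 9) = 54222992899492560; 54222992899492560 < 50031545098999707? NO
The largest n with C(n, 9) < 50031545098999707 is n = 301 (where E[X] = 16511101312030325/16677181699666569 ≈ 0.9900). Hence R_3(9) > 301, i.e. R_3(9) ≥ 302.

Largest n = 301; hence R_3(9) > 301.


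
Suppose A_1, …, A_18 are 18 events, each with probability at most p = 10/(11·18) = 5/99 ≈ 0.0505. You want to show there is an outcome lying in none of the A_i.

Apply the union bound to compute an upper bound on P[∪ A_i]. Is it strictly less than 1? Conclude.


Union bound: P[∪_{i=1}^{18} A_i] ≤ Σ_i P[A_i] ≤ 18·p = 18·(5/99) = 10/11.
Numerically: 10/11 ≈ 0.9091.
Is 10/11 < 1? YES.
Since P[∪ A_i] ≤ 10/11 < 1, the complement has P[∩ A_i^c] ≥ 1 − 10/11 = 1/11 > 0, so some outcome avoids every A_i.

18·p = 10/11 ≈ 0.9091; existence CERTIFIED by the union bound.


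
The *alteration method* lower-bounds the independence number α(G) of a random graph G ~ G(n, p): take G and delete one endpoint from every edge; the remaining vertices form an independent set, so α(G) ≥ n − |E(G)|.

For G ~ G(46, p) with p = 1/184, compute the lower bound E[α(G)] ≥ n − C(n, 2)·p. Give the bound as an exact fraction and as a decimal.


E[|E(G)|] = C(46, 2)·p = 1035 · (1/184) = 45/8.
E[α(G)] ≥ n − E[|E(G)|] = 46 − 45/8 = 323/8.
Numerically: ≈ 40.375.
(This is only a lower bound; the true E[α(G)] may be larger.)

E[α(G)] ≥ 323/8 ≈ 40.375.


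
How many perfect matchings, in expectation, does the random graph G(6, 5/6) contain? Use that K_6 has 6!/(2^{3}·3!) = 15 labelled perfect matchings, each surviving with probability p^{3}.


K_6 has 6!/(2^{3}·3!) = 15 labelled perfect matchings.
For each such perfect matching H, let X_H = 1 if all 3 edges of H are present in G. Then P[X_H = 1] = p^{3} = (5/6)^{3} = 125/216.
By linearity of expectation: E[X] = Σ_H E[X_H] = 15 · p^{3} = 15 · 125/216 = 625/72.
Numerically: E[X] ≈ 8.681.

E[X] = 15 · (5/6)^{3} = 625/72 ≈ 8.681.


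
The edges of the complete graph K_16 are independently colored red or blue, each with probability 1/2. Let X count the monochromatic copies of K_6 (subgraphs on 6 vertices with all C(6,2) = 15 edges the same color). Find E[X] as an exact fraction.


Let X = Σ_S X_S over the C(16, 6) = 8008 subsets S of size 6, where X_S = 1 if the K_6 on S is monochromatic.
For a fixed S, the K_6 on S has C(6, 2) = 15 edges. P[all 15 edges red] = (1/2)^15, and likewise for blue, so P[monochromatic] = 2·(1/2)^15 = 2^{1 − 15} = 1/16384.
By linearity of expectation: E[X] = C(16, 6) · 2^{1 − 15} = 8008 · 1/16384 = 1001/2048.
Numerically: E[X] ≈ 0.489.

E[X] = C(16,6)·2^(1−C(6,2)) = 1001/2048 ≈ 0.489.


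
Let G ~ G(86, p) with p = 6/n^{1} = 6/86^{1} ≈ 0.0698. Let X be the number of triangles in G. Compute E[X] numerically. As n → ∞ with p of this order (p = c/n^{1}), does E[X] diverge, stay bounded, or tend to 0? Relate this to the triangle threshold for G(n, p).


Number of potential triangles: C(86, 3) = 102340.
Each occurs with probability p³ ≈ (0.0698)³ ≈ 3.39593e-04.
By linearity: E[X] = C(86, 3)·p³ ≈ 102340 · 3.39593e-04 ≈ 34.754.
Here α = 1, so p = 6/n is exactly at the triangle threshold p ~ 1/n. Asymptotically E[X] → c³/6 = 6³/6 = 36 ≈ 36.000, a bounded constant. In this regime the triangle count is asymptotically Poisson(c³/6).

E[X] ≈ 34.754; in regime p = Θ(1/n^{1}) E[X] stays bounded (at the triangle threshold p ~ 1/n).


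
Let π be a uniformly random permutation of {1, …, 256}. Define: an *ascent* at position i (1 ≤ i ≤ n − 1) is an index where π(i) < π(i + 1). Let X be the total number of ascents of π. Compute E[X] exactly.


Write X = Σ X_I over i = 1, …, 255, with X_I the indicator of one ascent.
There are 255 indicators.
For each fixed i, the pair (π(i), π(i+1)) is a uniformly random ordered pair of distinct values from {1, …, 256}; by symmetry P[π(i) < π(i+1)] = 1/2.
By linearity: E[X] = 255 · (1/2) = (256 − 1) · (1/2) = 255/2 ≈ 127.500000.

E[X] = 255/2 = 127.500000.


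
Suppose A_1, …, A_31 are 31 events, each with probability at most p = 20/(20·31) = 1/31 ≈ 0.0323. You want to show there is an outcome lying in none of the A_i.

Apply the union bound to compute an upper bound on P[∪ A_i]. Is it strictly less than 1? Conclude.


Union bound: P[∪_{i=1}^{31} A_i] ≤ Σ_i P[A_i] ≤ 31·p = 31·(1/31) = 1.
Numerically: 1 ≈ 1.0000.
Is 1 < 1? NO.
Since the bound 1 is ≥ 1, the union bound is uninformative here; it does NOT by itself certify existence.

31·p = 1 ≈ 1.0000; existence NOT certified by the union bound.


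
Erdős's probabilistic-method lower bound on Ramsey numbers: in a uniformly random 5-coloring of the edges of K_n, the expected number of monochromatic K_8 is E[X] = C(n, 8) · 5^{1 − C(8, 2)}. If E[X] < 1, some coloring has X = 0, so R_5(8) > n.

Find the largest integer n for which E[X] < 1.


We need C(n, 8) · 5^{1 − 28} < 1, i.e. C(n, 8) < 5^{28 − 1} = 7450580596923828125.
Check values of n near the boundary:
  n = 859: C(859, 8) = 7115855595170747139; 7115855595170747139 < 7450580596923828125? YES
  n = 860: C(860, 8) = 7182671140665308145; 7182671140665308145 < 7450580596923828125? YES
  n = 861: C(861, 8) = 7250034996615275865; 7250034996615275865 < 7450580596923828125? YES
  n = 862: C(862, 8) = 7317951015318931845; 7317951015318931845 < 7450580596923828125? YES
  n = 863: C(863, 8) = 7386423071602617757; 7386423071602617757 < 7450580596923828125? YES
  n = 864: C(864, 8) = 7455455062926006708; 7455455062926006708 < 7450580596923828125? NO
The largest n with C(n, 8) < 7450580596923828125 is n = 863 (where E[X] = 7386423071602617757/7450580596923828125 ≈ 0.9914). Hence R_5(8) > 863, i.e. R_5(8) ≥ 864.

Largest n = 863; hence R_5(8) > 863.


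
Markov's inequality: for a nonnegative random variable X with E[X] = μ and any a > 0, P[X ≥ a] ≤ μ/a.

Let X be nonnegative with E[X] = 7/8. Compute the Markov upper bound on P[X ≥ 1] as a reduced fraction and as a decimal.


μ = E[X] = 7/8, a = 1.
Markov: P[X ≥ 1] ≤ μ/a = (7/8)/1 = 7/8.
Numerically: ≈ 0.8750.
(Since a = 1 > μ = 0.8750, the bound 7/8 is < 1 and informative.)

P[X ≥ 1] ≤ 7/8 ≈ 0.8750.


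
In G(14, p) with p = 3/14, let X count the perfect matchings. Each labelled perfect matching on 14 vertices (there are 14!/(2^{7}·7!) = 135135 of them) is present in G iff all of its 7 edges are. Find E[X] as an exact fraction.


K_14 has 14!/(2^{7}·7!) = 135135 labelled perfect matchings.
For each such perfect matching H, let X_H = 1 if all 7 edges of H are present in G. Then P[X_H = 1] = p^{7} = (3/14)^{7} = 2187/105413504.
Summing the indicators: E[X] = Σ_H E[X_H] = 135135 · p^{7} = 135135 · 2187/105413504 = 42220035/15059072.
Numerically: E[X] ≈ 2.80363.

E[X] = 135135 · (3/14)^{7} = 42220035/15059072 ≈ 2.80363.


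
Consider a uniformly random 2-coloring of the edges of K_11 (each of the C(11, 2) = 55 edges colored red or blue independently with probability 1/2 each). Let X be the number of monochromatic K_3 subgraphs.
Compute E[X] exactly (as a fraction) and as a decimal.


Let X = Σ_S X_S over the C(11, 3) = 165 subsets S of size 3, where X_S = 1 if the K_3 on S is monochromatic.
For a fixed S, the K_3 on S has C(3, 2) = 3 edges. P[all 3 edges red] = (1/2)^3, and likewise for blue, so P[monochromatic] = 2·(1/2)^3 = 2^{1 − 3} = 1/4.
Summing: E[X] = C(11, 3) · 2^{1 − 3} = 165 · 1/4 = 165/4.
Numerically: E[X] ≈ 41.2500.

E[X] = C(11,3)·2^(1−C(3,2)) = 165/4 ≈ 41.2500.


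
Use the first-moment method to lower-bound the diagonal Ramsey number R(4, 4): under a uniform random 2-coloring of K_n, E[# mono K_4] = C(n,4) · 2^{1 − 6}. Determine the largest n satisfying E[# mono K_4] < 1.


We need C(n, 4) · 2^{1 − 6} < 1, i.e. C(n, 4) < 2^{6 − 1} = 32.
Check values of n near the boundary:
  n = 4: C(4, 4) = 1; 1 < 32? YES
  n = 5: C(5, 4) = 5; 5 < 32? YES
  n = 6: C(6, 4) = 15; 15 < 32? YES
  n = 7: C(7, 4) = 35; 35 < 32? NO
  n = 8: C(8, 4) = 70; 70 < 32? NO
The largest n with C(n, 4) < 32 is n = 6 (where E[X] = 15/32 ≈ 0.4687500). Hence R(4, 4) > 6, i.e. R(4, 4) ≥ 7.

Largest n = 6; hence R(4, 4) > 6.


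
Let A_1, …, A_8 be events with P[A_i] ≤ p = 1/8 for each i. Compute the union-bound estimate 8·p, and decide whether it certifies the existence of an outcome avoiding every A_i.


Union bound: P[∪_{i=1}^{8} A_i] ≤ Σ_i P[A_i] ≤ 8·p = 8·(1/8) = 1.
Numerically: 1 ≈ 1.00000.
Is 1 < 1? NO.
Since the bound 1 is ≥ 1, the union bound is uninformative here; it does NOT by itself certify existence.

8·p = 1 ≈ 1.00000; existence NOT certified by the union bound.


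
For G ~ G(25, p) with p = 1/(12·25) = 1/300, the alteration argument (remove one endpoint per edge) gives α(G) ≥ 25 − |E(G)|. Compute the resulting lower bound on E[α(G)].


E[|E(G)|] = C(25, 2)·p = 300 · (1/300) = 1.
E[α(G)] ≥ n − E[|E(G)|] = 25 − 1 = 24.
Numerically: ≈ 24.000.
(This is only a lower bound; the true E[α(G)] may be larger.)

E[α(G)] ≥ 24 ≈ 24.000.


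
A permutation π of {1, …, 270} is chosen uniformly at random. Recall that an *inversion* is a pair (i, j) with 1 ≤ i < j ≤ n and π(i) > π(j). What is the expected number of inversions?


Write X = Σ X_I over the C(270, 2) = 36315 pairs i < j, with X_I the indicator of one inversion.
There are 36315 indicators.
For each fixed pair i < j, the values π(i) and π(j) are two distinct elements of {1, …, 270} in uniformly random order; by symmetry P[π(i) > π(j)] = 1/2.
By linearity: E[X] = 36315 · (1/2) = C(270, 2) · (1/2) = 36315/2 = 36315/2 ≈ 18157.5000.

E[X] = 36315/2 = 18157.5000.


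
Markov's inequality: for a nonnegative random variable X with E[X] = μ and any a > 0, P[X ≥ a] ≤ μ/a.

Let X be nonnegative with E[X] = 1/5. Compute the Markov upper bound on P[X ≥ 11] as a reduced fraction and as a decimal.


μ = E[X] = 1/5, a = 11.
Markov: P[X ≥ 11] ≤ μ/a = (1/5)/11 = 1/55.
Numerically: ≈ 0.0182.
(Since a = 11 > μ = 0.2000, the bound 1/55 is < 1 and informative.)

P[X ≥ 11] ≤ 1/55 ≈ 0.0182.


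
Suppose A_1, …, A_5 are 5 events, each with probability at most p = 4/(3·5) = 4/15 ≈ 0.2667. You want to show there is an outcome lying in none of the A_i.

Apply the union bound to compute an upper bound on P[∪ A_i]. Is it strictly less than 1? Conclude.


Union bound: P[∪_{i=1}^{5} A_i] ≤ Σ_i P[A_i] ≤ 5·p = 5·(4/15) = 4/3.
Numerically: 4/3 ≈ 1.3333.
Is 4/3 < 1? NO.
Since the bound 4/3 is ≥ 1, the union bound is uninformative here; it does NOT by itself certify existence.

5·p = 4/3 ≈ 1.3333; existence NOT certified by the union bound.


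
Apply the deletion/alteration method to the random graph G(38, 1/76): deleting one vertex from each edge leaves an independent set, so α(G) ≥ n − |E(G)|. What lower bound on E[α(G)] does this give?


E[|E(G)|] = C(38, 2)·p = 703 · (1/76) = 37/4.
E[α(G)] ≥ n − E[|E(G)|] = 38 − 37/4 = 115/4.
Numerically: ≈ 28.750.
(This is only a lower bound; the true E[α(G)] may be larger.)

E[α(G)] ≥ 115/4 ≈ 28.750.


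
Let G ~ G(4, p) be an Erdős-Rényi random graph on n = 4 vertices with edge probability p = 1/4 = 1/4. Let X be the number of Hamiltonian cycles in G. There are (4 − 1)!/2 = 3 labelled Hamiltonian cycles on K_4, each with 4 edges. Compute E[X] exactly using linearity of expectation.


K_4 has (4 − 1)!/2 = 3 labelled Hamiltonian cycles.
For each such Hamiltonian cycle H, let X_H = 1 if all 4 edges of H are present in G. Then P[X_H = 1] = p^{4} = (1/4)^{4} = 1/256.
Summing the indicators: E[X] = Σ_H E[X_H] = 3 · p^{4} = 3 · 1/256 = 3/256.
Numerically: E[X] ≈ 0.0117.

E[X] = 3 · (1/4)^{4} = 3/256 ≈ 0.0117.


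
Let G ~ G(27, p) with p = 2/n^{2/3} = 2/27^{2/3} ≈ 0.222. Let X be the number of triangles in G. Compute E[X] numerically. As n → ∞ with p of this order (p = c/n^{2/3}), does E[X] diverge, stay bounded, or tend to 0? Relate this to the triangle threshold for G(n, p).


Number of potential triangles: C(27, 3) = 2925.
Each occurs with probability p³ ≈ (0.222)³ ≈ 1.09739e-02.
By linearity: E[X] = C(27, 3)·p³ ≈ 2925 · 1.09739e-02 ≈ 32.099.
Since α = 2/3 < 1, p = c/n^{2/3} ≫ 1/n is above the triangle threshold p ~ 1/n. Asymptotically E[X] ~ (c³/6)·n^{3(1−α)} = (2³/6)·n^{1} → ∞; triangles are abundant w.h.p.

E[X] ≈ 32.099; in regime p = Θ(1/n^{2/3}) E[X] diverges (above the triangle threshold p ~ 1/n).


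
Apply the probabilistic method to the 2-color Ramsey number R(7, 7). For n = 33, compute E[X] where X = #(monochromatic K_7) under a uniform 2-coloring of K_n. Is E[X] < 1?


E[X] = C(33, 7) · 2^{1 − 21} = 4272048 · 2^{−20} = 4272048/1048576.
As a reduced fraction: E[X] = 267003/65536 ≈ 4.0741.
Is E[X] < 1? NO.
Since E[X] ≥ 1, the first-moment bound is inconclusive at n = 33; it does NOT by itself certify R(7, 7) > 33.

E[X] = 267003/65536 ≈ 4.0741; E[X] ≥ 1; first-moment method inconclusive here.


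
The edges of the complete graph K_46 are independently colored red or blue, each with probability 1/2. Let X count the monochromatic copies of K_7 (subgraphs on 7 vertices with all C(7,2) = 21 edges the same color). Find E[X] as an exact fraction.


Let X = Σ_S X_S over the C(46, 7) = 53524680 subsets S of size 7, where X_S = 1 if the K_7 on S is monochromatic.
For a fixed S, the K_7 on S has C(7, 2) = 21 edges. P[all 21 edges red] = (1/2)^21, and likewise for blue, so P[monochromatic] = 2·(1/2)^21 = 2^{1 − 21} = 1/1048576.
Summing: E[X] = C(46, 7) · 2^{1 − 21} = 53524680 · 1/1048576 = 6690585/131072.
Numerically: E[X] ≈ 51.045113.

E[X] = C(46,7)·2^(1−C(7,2)) = 6690585/131072 ≈ 51.045113.


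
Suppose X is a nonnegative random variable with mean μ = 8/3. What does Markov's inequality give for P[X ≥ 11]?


μ = E[X] = 8/3, a = 11.
Markov: P[X ≥ 11] ≤ μ/a = (8/3)/11 = 8/33.
Numerically: ≈ 0.242.
(Since a = 11 > μ = 2.667, the bound 8/33 is < 1 and informative.)

P[X ≥ 11] ≤ 8/33 ≈ 0.242.


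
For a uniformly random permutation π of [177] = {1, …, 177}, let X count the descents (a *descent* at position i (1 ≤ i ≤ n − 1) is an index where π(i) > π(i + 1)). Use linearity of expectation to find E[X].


Write X = Σ X_I over i = 1, …, 176, with X_I the indicator of one descent.
There are 176 indicators.
For each fixed i, the pair (π(i), π(i+1)) is a uniformly random ordered pair of distinct values from {1, …, 177}; by symmetry P[π(i) > π(i+1)] = 1/2.
By linearity: E[X] = 176 · (1/2) = (177 − 1) · (1/2) = 88 ≈ 88.00000.

E[X] = 88 = 88.00000.


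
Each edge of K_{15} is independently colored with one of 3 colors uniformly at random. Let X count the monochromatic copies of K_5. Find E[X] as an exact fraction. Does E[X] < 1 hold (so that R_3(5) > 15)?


E[X] = C(15, 5) · 3^{1 − 10} = 3003 · 3^{−9} = 3003/19683.
As a reduced fraction: E[X] = 1001/6561 ≈ 0.1526.
Is E[X] < 1? YES.
Since E[X] < 1, there exists a 3-coloring of K_{15} with no monochromatic K_5; hence R_3(5) > 15.

E[X] = 1001/6561 ≈ 0.1526; E[X] < 1, so R_3(5) > 15.


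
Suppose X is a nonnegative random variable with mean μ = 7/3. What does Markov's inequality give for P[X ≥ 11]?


μ = E[X] = 7/3, a = 11.
Markov: P[X ≥ 11] ≤ μ/a = (7/3)/11 = 7/33.
Numerically: ≈ 0.212.
(Since a = 11 > μ = 2.333, the bound 7/33 is < 1 and informative.)

P[X ≥ 11] ≤ 7/33 ≈ 0.212.


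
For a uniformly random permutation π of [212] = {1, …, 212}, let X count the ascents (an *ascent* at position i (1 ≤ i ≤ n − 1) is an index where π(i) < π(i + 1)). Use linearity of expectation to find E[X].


Write X = Σ X_I over i = 1, …, 211, with X_I the indicator of one ascent.
There are 211 indicators.
For each fixed i, the pair (π(i), π(i+1)) is a uniformly random ordered pair of distinct values from {1, …, 212}; by symmetry P[π(i) < π(i+1)] = 1/2.
By linearity: E[X] = 211 · (1/2) = (212 − 1) · (1/2) = 211/2 ≈ 105.500.

E[X] = 211/2 = 105.500.


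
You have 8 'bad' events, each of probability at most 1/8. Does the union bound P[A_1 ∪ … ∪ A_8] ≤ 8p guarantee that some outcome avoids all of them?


Union bound: P[∪_{i=1}^{8} A_i] ≤ Σ_i P[A_i] ≤ 8·p = 8·(1/8) = 1.
Numerically: 1 ≈ 1.00000.
Is 1 < 1? NO.
Since the bound 1 is ≥ 1, the union bound is uninformative here; it does NOT by itself certify existence.

8·p = 1 ≈ 1.00000; existence NOT certified by the union bound.


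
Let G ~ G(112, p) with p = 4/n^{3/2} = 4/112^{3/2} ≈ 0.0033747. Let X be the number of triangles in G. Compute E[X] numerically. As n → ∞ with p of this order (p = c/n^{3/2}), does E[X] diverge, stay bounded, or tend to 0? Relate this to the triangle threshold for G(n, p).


Number of potential triangles: C(112, 3) = 227920.
Each occurs with probability p³ ≈ (0.0033747)³ ≈ 3.8432521e-08.
By linearity: E[X] = C(112, 3)·p³ ≈ 227920 · 3.8432521e-08 ≈ 0.00876.
Since α = 3/2 > 1, p = c/n^{3/2} = o(1/n) is below the triangle threshold p ~ 1/n. Asymptotically E[X] ~ (c³/6)·n^{3(1−α)} = (4³/6)·n^{-1.5} → 0, so by Markov's inequality G has no triangles w.h.p.

E[X] ≈ 0.00876; in regime p = Θ(1/n^{3/2}) E[X] tends to 0 (below the triangle threshold p ~ 1/n).


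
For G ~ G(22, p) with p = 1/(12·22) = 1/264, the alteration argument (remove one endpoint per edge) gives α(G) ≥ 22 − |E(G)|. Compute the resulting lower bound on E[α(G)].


E[|E(G)|] = C(22, 2)·p = 231 · (1/264) = 7/8.
E[α(G)] ≥ n − E[|E(G)|] = 22 − 7/8 = 169/8.
Numerically: ≈ 21.12500.
(This is only a lower bound; the true E[α(G)] may be larger.)

E[α(G)] ≥ 169/8 ≈ 21.12500.


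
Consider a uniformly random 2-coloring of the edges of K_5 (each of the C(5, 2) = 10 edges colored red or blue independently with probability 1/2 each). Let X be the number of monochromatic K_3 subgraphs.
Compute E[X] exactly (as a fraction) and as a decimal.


Let X = Σ_S X_S over the C(5, 3) = 10 subsets S of size 3, where X_S = 1 if the K_3 on S is monochromatic.
For a fixed S, the K_3 on S has C(3, 2) = 3 edges. P[all 3 edges red] = (1/2)^3, and likewise for blue, so P[monochromatic] = 2·(1/2)^3 = 2^{1 − 3} = 1/4.
Summing: E[X] = C(5, 3) · 2^{1 − 3} = 10 · 1/4 = 5/2.
Numerically: E[X] ≈ 2.5000.

E[X] = C(5,3)·2^(1−C(3,2)) = 5/2 ≈ 2.5000.


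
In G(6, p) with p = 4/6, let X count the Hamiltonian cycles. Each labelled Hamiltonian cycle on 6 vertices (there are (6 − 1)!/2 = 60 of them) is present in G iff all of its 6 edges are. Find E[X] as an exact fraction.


K_6 has (6 − 1)!/2 = 60 labelled Hamiltonian cycles.
For each such Hamiltonian cycle H, let X_H = 1 if all 6 edges of H are present in G. Then P[X_H = 1] = p^{6} = (2/3)^{6} = 64/729.
Summing the indicators: E[X] = Σ_H E[X_H] = 60 · p^{6} = 60 · 64/729 = 1280/243.
Numerically: E[X] ≈ 5.26749.

E[X] = 60 · (2/3)^{6} = 1280/243 ≈ 5.26749.


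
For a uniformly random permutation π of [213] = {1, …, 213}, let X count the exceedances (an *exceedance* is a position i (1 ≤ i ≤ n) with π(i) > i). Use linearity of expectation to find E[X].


Write X = Σ_{i=1}^{213} X_i, where X_i = 1_{π(i) > i}.
For each fixed i, π(i) is uniform over {1, …, 213} (marginal of a uniform permutation), so P[π(i) > i] = (n − i)/n. Summing: Σ_{i=1}^{213} (n − i)/n = (0 + 1 + … + 212)/213 = 213(213 − 1)/(2·213) = (213 − 1)/2.
Hence E[X] = Σ_{i=1}^{213} (213 − i)/213 = 106 ≈ 106.000.

E[X] = 106 = 106.000.


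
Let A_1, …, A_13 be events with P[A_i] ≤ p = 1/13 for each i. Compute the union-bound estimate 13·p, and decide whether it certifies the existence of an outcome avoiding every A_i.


Union bound: P[∪_{i=1}^{13} A_i] ≤ Σ_i P[A_i] ≤ 13·p = 13·(1/13) = 1.
Numerically: 1 ≈ 1.0000.
Is 1 < 1? NO.
Since the bound 1 is ≥ 1, the union bound is uninformative here; it does NOT by itself certify existence.

13·p = 1 ≈ 1.0000; existence NOT certified by the union bound.


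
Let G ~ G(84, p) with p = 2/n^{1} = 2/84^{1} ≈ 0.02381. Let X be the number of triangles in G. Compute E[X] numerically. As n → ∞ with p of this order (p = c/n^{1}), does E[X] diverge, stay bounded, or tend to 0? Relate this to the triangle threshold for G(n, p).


Number of potential triangles: C(84, 3) = 95284.
Each occurs with probability p³ ≈ (0.02381)³ ≈ 1.349746e-05.
By linearity: E[X] = C(84, 3)·p³ ≈ 95284 · 1.349746e-05 ≈ 1.2861.
Here α = 1, so p = 2/n is exactly at the triangle threshold p ~ 1/n. Asymptotically E[X] → c³/6 = 2³/6 = 4/3 ≈ 1.3333, a bounded constant. In this regime the triangle count is asymptotically Poisson(c³/6).

E[X] ≈ 1.2861; in regime p = Θ(1/n^{1}) E[X] stays bounded (at the triangle threshold p ~ 1/n).


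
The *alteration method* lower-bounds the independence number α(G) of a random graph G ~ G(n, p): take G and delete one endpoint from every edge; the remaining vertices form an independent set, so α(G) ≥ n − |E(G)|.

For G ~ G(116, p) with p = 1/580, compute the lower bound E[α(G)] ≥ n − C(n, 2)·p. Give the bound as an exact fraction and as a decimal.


E[|E(G)|] = C(116, 2)·p = 6670 · (1/580) = 23/2.
E[α(G)] ≥ n − E[|E(G)|] = 116 − 23/2 = 209/2.
Numerically: ≈ 104.500.
(This is only a lower bound; the true E[α(G)] may be larger.)

E[α(G)] ≥ 209/2 ≈ 104.500.


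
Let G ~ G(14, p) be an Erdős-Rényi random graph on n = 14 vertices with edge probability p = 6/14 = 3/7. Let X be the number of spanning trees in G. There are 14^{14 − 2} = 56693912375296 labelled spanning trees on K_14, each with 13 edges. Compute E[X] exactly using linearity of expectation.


K_14 has 14^{14 − 2} = 56693912375296 labelled spanning trees.
For each such spanning tree H, let X_H = 1 if all 13 edges of H are present in G. Then P[X_H = 1] = p^{13} = (3/7)^{13} = 1594323/96889010407.
Summing the indicators: E[X] = Σ_H E[X_H] = 56693912375296 · p^{13} = 56693912375296 · 1594323/96889010407 = 6530347008/7.
Numerically: E[X] ≈ 9.3291e+08.

E[X] = 56693912375296 · (3/7)^{13} = 6530347008/7 ≈ 9.3291e+08.


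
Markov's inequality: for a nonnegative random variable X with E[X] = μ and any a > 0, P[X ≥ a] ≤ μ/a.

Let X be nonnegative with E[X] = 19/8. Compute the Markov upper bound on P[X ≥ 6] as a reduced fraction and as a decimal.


μ = E[X] = 19/8, a = 6.
Markov: P[X ≥ 6] ≤ μ/a = (19/8)/6 = 19/48.
Numerically: ≈ 0.396.
(Since a = 6 > μ = 2.375, the bound 19/48 is < 1 and informative.)

P[X ≥ 6] ≤ 19/48 ≈ 0.396.


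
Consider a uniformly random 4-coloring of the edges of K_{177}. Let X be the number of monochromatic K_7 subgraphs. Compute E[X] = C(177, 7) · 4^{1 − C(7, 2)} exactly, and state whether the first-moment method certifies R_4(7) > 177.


E[X] = C(177, 7) · 4^{1 − 21} = 957664425960 · 4^{−20} = 957664425960/1099511627776.
As a reduced fraction: E[X] = 119708053245/137438953472 ≈ 0.871.
Is E[X] < 1? YES.
Since E[X] < 1, there exists a 4-coloring of K_{177} with no monochromatic K_7; hence R_4(7) > 177.

E[X] = 119708053245/137438953472 ≈ 0.871; E[X] < 1, so R_4(7) > 177.


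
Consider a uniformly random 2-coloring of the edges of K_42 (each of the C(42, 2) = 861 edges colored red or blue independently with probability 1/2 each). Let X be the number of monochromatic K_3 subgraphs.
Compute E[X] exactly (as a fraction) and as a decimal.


Let X = Σ_S X_S over the C(42, 3) = 11480 subsets S of size 3, where X_S = 1 if the K_3 on S is monochromatic.
For a fixed S, the K_3 on S has C(3, 2) = 3 edges. P[all 3 edges red] = (1/2)^3, and likewise for blue, so P[monochromatic] = 2·(1/2)^3 = 2^{1 − 3} = 1/4.
By linearity: E[X] = C(42, 3) · 2^{1 − 3} = 11480 · 1/4 = 2870.
Numerically: E[X] ≈ 2870.0000.

E[X] = C(42,3)·2^(1−C(3,2)) = 2870 ≈ 2870.0000.


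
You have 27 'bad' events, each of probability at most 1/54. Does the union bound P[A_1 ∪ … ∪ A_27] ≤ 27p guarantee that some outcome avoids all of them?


Union bound: P[∪_{i=1}^{27} A_i] ≤ Σ_i P[A_i] ≤ 27·p = 27·(1/54) = 1/2.
Numerically: 1/2 ≈ 0.5000000.
Is 1/2 < 1? YES.
Since P[∪ A_i] ≤ 1/2 < 1, the complement has P[∩ A_i^c] ≥ 1 − 1/2 = 1/2 > 0, so some outcome avoids every A_i.

27·p = 1/2 ≈ 0.5000000; existence CERTIFIED by the union bound.


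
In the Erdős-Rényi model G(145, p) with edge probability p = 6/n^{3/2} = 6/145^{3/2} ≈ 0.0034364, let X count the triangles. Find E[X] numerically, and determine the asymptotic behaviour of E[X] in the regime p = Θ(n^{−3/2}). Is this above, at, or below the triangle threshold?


Number of potential triangles: C(145, 3) = 497640.
Each occurs with probability p³ ≈ (0.0034364)³ ≈ 4.0578664e-08.
By linearity: E[X] = C(145, 3)·p³ ≈ 497640 · 4.0578664e-08 ≈ 0.02019.
Since α = 3/2 > 1, p = c/n^{3/2} = o(1/n) is below the triangle threshold p ~ 1/n. Asymptotically E[X] ~ (c³/6)·n^{3(1−α)} = (6³/6)·n^{-1.5} → 0, so by Markov's inequality G has no triangles w.h.p.

E[X] ≈ 0.02019; in regime p = Θ(1/n^{3/2}) E[X] tends to 0 (below the triangle threshold p ~ 1/n).


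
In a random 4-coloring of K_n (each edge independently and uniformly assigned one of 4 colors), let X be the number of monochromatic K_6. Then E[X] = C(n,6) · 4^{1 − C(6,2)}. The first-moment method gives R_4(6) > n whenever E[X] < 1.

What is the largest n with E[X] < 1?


We need C(n, 6) · 4^{1 − 15} < 1, i.e. C(n, 6) < 4^{15 − 1} = 268435456.
Check values of n near the boundary:
  n = 74: C(74, 6) = 185250786; 185250786 < 268435456? YES
  n = 75: C(75, 6) = 201359550; 201359550 < 268435456? YES
  n = 76: C(76, 6) = 218618940; 218618940 < 268435456? YES
  n = 77: C(77, 6) = 237093780; 237093780 < 268435456? YES
  n = 78: C(78, 6) = 256851595; 256851595 < 268435456? YES
  n = 79: C(79, 6) = 277962685; 277962685 < 268435456? NO
  n = 80: C(80, 6) = 300500200; 300500200 < 268435456? NO
  n = 81: C(81, 6) = 324540216; 324540216 < 268435456? NO
The largest n with C(n, 6) < 268435456 is n = 78 (where E[X] = 256851595/268435456 ≈ 0.95685). Hence R_4(6) > 78, i.e. R_4(6) ≥ 79.

Largest n = 78; hence R_4(6) > 78.


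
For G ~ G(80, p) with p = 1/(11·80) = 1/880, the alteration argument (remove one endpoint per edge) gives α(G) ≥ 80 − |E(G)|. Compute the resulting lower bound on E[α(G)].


E[|E(G)|] = C(80, 2)·p = 3160 · (1/880) = 79/22.
E[α(G)] ≥ n − E[|E(G)|] = 80 − 79/22 = 1681/22.
Numerically: ≈ 76.4091.
(This is only a lower bound; the true E[α(G)] may be larger.)

E[α(G)] ≥ 1681/22 ≈ 76.4091.


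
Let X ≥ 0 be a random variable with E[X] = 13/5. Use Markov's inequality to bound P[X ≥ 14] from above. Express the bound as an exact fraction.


μ = E[X] = 13/5, a = 14.
Markov: P[X ≥ 14] ≤ μ/a = (13/5)/14 = 13/70.
Numerically: ≈ 0.186.
(Since a = 14 > μ = 2.600, the bound 13/70 is < 1 and informative.)

P[X ≥ 14] ≤ 13/70 ≈ 0.186.


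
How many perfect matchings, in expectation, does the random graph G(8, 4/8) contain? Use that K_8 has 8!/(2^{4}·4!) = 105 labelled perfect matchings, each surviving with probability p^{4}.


K_8 has 8!/(2^{4}·4!) = 105 labelled perfect matchings.
For each such perfect matching H, let X_H = 1 if all 4 edges of H are present in G. Then P[X_H = 1] = p^{4} = (1/2)^{4} = 1/16.
Summing the indicators: E[X] = Σ_H E[X_H] = 105 · p^{4} = 105 · 1/16 = 105/16.
Numerically: E[X] ≈ 6.562.

E[X] = 105 · (1/2)^{4} = 105/16 ≈ 6.562.


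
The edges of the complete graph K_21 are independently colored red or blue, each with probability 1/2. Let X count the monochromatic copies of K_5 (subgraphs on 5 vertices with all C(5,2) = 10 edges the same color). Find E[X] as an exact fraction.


Let X = Σ_S X_S over the C(21, 5) = 20349 subsets S of size 5, where X_S = 1 if the K_5 on S is monochromatic.
For a fixed S, the K_5 on S has C(5, 2) = 10 edges. P[all 10 edges red] = (1/2)^10, and likewise for blue, so P[monochromatic] = 2·(1/2)^10 = 2^{1 − 10} = 1/512.
By linearity of expectation: E[X] = C(21, 5) · 2^{1 − 10} = 20349 · 1/512 = 20349/512.
Numerically: E[X] ≈ 39.7441.

E[X] = C(21,5)·2^(1−C(5,2)) = 20349/512 ≈ 39.7441.


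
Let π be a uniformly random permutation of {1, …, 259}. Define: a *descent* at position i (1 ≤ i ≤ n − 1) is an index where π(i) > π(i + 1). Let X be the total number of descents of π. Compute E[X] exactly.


Write X = Σ X_I over i = 1, …, 258, with X_I the indicator of one descent.
There are 258 indicators.
For each fixed i, the pair (π(i), π(i+1)) is a uniformly random ordered pair of distinct values from {1, …, 259}; by symmetry P[π(i) > π(i+1)] = 1/2.
By linearity: E[X] = 258 · (1/2) = (259 − 1) · (1/2) = 129 ≈ 129.000.

E[X] = 129 = 129.000.


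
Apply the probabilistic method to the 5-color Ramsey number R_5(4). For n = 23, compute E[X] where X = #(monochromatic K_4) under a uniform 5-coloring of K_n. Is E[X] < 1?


E[X] = C(23, 4) · 5^{1 − 6} = 8855 · 5^{−5} = 8855/3125.
As a reduced fraction: E[X] = 1771/625 ≈ 2.8336.
Is E[X] < 1? NO.
Since E[X] ≥ 1, the first-moment bound is inconclusive at n = 23; it does NOT by itself certify R_5(4) > 23.

E[X] = 1771/625 ≈ 2.8336; E[X] ≥ 1; first-moment method inconclusive here.


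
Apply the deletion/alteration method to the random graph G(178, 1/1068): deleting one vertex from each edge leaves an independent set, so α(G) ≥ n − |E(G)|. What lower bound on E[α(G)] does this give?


E[|E(G)|] = C(178, 2)·p = 15753 · (1/1068) = 59/4.
E[α(G)] ≥ n − E[|E(G)|] = 178 − 59/4 = 653/4.
Numerically: ≈ 163.250000.
(This is only a lower bound; the true E[α(G)] may be larger.)

E[α(G)] ≥ 653/4 ≈ 163.250000.


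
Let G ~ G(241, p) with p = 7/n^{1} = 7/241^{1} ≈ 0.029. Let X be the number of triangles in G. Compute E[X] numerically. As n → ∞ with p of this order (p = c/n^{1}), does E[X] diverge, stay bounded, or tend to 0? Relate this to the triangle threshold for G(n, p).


Number of potential triangles: C(241, 3) = 2303960.
Each occurs with probability p³ ≈ (0.029)³ ≈ 2.45043e-05.
By linearity: E[X] = C(241, 3)·p³ ≈ 2303960 · 2.45043e-05 ≈ 56.457.
Here α = 1, so p = 7/n is exactly at the triangle threshold p ~ 1/n. Asymptotically E[X] → c³/6 = 7³/6 = 343/6 ≈ 57.167, a bounded constant. In this regime the triangle count is asymptotically Poisson(c³/6).

E[X] ≈ 56.457; in regime p = Θ(1/n^{1}) E[X] stays bounded (at the triangle threshold p ~ 1/n).


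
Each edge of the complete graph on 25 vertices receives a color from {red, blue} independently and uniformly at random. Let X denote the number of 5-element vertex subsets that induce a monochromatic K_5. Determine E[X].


Let X = Σ_S X_S over the C(25, 5) = 53130 subsets S of size 5, where X_S = 1 if the K_5 on S is monochromatic.
For a fixed S, the K_5 on S has C(5, 2) = 10 edges. P[all 10 edges red] = (1/2)^10, and likewise for blue, so P[monochromatic] = 2·(1/2)^10 = 2^{1 − 10} = 1/512.
By linearity: E[X] = C(25, 5) · 2^{1 − 10} = 53130 · 1/512 = 26565/256.
Numerically: E[X] ≈ 103.769531.

E[X] = C(25,5)·2^(1−C(5,2)) = 26565/256 ≈ 103.769531.


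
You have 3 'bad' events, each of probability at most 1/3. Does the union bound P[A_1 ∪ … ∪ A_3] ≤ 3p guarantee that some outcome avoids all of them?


Union bound: P[∪_{i=1}^{3} A_i] ≤ Σ_i P[A_i] ≤ 3·p = 3·(1/3) = 1.
Numerically: 1 ≈ 1.000.
Is 1 < 1? NO.
Since the bound 1 is ≥ 1, the union bound is uninformative here; it does NOT by itself certify existence.

3·p = 1 ≈ 1.000; existence NOT certified by the union bound.


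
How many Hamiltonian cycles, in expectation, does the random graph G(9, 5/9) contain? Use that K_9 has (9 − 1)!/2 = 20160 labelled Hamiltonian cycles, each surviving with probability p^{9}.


K_9 has (9 − 1)!/2 = 20160 labelled Hamiltonian cycles.
For each such Hamiltonian cycle H, let X_H = 1 if all 9 edges of H are present in G. Then P[X_H = 1] = p^{9} = (5/9)^{9} = 1953125/387420489.
By linearity: E[X] = Σ_H E[X_H] = 20160 · p^{9} = 20160 · 1953125/387420489 = 4375000000/43046721.
Numerically: E[X] ≈ 102.

E[X] = 20160 · (5/9)^{9} = 4375000000/43046721 ≈ 102.


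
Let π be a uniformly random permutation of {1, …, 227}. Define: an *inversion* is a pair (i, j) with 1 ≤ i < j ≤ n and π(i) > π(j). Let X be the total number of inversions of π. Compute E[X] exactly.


Write X = Σ X_I over the C(227, 2) = 25651 pairs i < j, with X_I the indicator of one inversion.
There are 25651 indicators.
For each fixed pair i < j, the values π(i) and π(j) are two distinct elements of {1, …, 227} in uniformly random order; by symmetry P[π(i) > π(j)] = 1/2.
By linearity: E[X] = 25651 · (1/2) = C(227, 2) · (1/2) = 25651/2 = 25651/2 ≈ 12825.50000.

E[X] = 25651/2 = 12825.50000.


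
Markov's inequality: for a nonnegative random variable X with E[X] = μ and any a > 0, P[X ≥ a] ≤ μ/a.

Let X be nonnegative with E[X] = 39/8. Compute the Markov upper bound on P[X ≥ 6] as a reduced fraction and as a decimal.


μ = E[X] = 39/8, a = 6.
Markov: P[X ≥ 6] ≤ μ/a = (39/8)/6 = 13/16.
Numerically: ≈ 0.81250.
(Since a = 6 > μ = 4.87500, the bound 13/16 is < 1 and informative.)

P[X ≥ 6] ≤ 13/16 ≈ 0.81250.


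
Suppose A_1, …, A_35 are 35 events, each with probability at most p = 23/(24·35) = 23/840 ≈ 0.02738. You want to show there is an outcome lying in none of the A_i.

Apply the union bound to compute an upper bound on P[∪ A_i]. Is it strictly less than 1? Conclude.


Union bound: P[∪_{i=1}^{35} A_i] ≤ Σ_i P[A_i] ≤ 35·p = 35·(23/840) = 23/24.
Numerically: 23/24 ≈ 0.95833.
Is 23/24 < 1? YES.
Since P[∪ A_i] ≤ 23/24 < 1, the complement has P[∩ A_i^c] ≥ 1 − 23/24 = 1/24 > 0, so some outcome avoids every A_i.

35·p = 23/24 ≈ 0.95833; existence CERTIFIED by the union bound.


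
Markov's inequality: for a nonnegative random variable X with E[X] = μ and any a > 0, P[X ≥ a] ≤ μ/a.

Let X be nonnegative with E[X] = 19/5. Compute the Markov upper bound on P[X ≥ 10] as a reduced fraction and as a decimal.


μ = E[X] = 19/5, a = 10.
Markov: P[X ≥ 10] ≤ μ/a = (19/5)/10 = 19/50.
Numerically: ≈ 0.38000.
(Since a = 10 > μ = 3.80000, the bound 19/50 is < 1 and informative.)

P[X ≥ 10] ≤ 19/50 ≈ 0.38000.
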